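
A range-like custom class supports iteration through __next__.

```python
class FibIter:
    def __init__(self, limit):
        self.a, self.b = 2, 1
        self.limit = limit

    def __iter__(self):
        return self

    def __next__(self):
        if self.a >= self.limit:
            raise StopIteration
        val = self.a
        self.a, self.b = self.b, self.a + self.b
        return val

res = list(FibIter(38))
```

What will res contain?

Step 1: Fibonacci-like sequence (a=2, b=1) until >= 38:
  Yield 2, then a,b = 1,3
  Yield 1, then a,b = 3,4
  Yield 3, then a,b = 4,7
  Yield 4, then a,b = 7,11
  Yield 7, then a,b = 11,18
  Yield 11, then a,b = 18,29
  Yield 18, then a,b = 29,47
  Yield 29, then a,b = 47,76
Step 2: 47 >= 38, stop.
Therefore res = [2, 1, 3, 4, 7, 11, 18, 29].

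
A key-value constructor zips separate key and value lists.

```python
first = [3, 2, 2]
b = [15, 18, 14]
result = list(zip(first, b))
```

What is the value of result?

Step 1: zip pairs elements at same index:
  Index 0: (3, 15)
  Index 1: (2, 18)
  Index 2: (2, 14)
Therefore result = [(3, 15), (2, 18), (2, 14)].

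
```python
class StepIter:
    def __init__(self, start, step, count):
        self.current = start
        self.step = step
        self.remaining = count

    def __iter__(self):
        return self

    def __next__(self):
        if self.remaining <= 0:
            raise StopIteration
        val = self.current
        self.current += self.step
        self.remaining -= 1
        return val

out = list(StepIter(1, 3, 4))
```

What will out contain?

Step 1: StepIter starts at 1, increments by 3, for 4 steps:
  Yield 1, then current += 3
  Yield 4, then current += 3
  Yield 7, then current += 3
  Yield 10, then current += 3
Therefore out = [1, 4, 7, 10].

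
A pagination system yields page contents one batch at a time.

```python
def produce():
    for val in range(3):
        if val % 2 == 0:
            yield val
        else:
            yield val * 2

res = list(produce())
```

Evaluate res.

Step 1: For each val in range(3), yield val if even, else val*2:
  val=0 (even): yield 0
  val=1 (odd): yield 1*2 = 2
  val=2 (even): yield 2
Therefore res = [0, 2, 2].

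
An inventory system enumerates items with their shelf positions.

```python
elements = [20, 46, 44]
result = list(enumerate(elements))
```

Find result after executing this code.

Step 1: enumerate pairs each element with its index:
  (0, 20)
  (1, 46)
  (2, 44)
Therefore result = [(0, 20), (1, 46), (2, 44)].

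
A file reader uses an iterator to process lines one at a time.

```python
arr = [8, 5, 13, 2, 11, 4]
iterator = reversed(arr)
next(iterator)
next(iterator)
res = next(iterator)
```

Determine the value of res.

Step 1: reversed([8, 5, 13, 2, 11, 4]) gives iterator: [4, 11, 2, 13, 5, 8].
Step 2: First next() = 4, second next() = 11.
Step 3: Third next() = 2.
Therefore res = 2.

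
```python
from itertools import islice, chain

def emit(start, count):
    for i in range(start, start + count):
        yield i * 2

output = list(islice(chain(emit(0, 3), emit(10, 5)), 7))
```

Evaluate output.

Step 1: emit(0, 3) yields [0, 2, 4].
Step 2: emit(10, 5) yields [20, 22, 24, 26, 28].
Step 3: chain concatenates: [0, 2, 4, 20, 22, 24, 26, 28].
Step 4: islice takes first 7: [0, 2, 4, 20, 22, 24, 26].
Therefore output = [0, 2, 4, 20, 22, 24, 26].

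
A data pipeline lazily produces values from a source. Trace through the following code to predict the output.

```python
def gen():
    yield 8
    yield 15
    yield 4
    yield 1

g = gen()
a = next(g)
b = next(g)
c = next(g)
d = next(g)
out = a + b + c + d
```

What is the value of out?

Step 1: Create generator and consume all values:
  a = next(g) = 8
  b = next(g) = 15
  c = next(g) = 4
  d = next(g) = 1
Step 2: out = 8 + 15 + 4 + 1 = 28.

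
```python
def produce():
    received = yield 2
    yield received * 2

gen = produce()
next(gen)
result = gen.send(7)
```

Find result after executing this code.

Step 1: next(gen) advances to first yield, producing 2.
Step 2: send(7) resumes, received = 7.
Step 3: yield received * 2 = 7 * 2 = 14.
Therefore result = 14.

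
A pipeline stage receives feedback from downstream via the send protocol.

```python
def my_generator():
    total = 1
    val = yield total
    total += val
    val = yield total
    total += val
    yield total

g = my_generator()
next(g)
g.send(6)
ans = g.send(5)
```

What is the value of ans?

Step 1: next() -> yield total=1.
Step 2: send(6) -> val=6, total = 1+6 = 7, yield 7.
Step 3: send(5) -> val=5, total = 7+5 = 12, yield 12.
Therefore ans = 12.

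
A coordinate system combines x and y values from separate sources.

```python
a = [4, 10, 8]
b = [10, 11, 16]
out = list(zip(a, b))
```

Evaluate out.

Step 1: zip pairs elements at same index:
  Index 0: (4, 10)
  Index 1: (10, 11)
  Index 2: (8, 16)
Therefore out = [(4, 10), (10, 11), (8, 16)].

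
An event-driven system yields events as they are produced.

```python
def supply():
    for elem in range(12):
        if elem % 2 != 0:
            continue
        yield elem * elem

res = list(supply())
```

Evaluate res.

Step 1: Only yield elem**2 when elem is divisible by 2:
  elem=0: 0 % 2 == 0, yield 0**2 = 0
  elem=2: 2 % 2 == 0, yield 2**2 = 4
  elem=4: 4 % 2 == 0, yield 4**2 = 16
  elem=6: 6 % 2 == 0, yield 6**2 = 36
  elem=8: 8 % 2 == 0, yield 8**2 = 64
  elem=10: 10 % 2 == 0, yield 10**2 = 100
Therefore res = [0, 4, 16, 36, 64, 100].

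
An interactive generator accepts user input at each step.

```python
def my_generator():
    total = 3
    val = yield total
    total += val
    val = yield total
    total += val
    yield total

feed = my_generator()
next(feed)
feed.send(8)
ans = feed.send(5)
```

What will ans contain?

Step 1: next() -> yield total=3.
Step 2: send(8) -> val=8, total = 3+8 = 11, yield 11.
Step 3: send(5) -> val=5, total = 11+5 = 16, yield 16.
Therefore ans = 16.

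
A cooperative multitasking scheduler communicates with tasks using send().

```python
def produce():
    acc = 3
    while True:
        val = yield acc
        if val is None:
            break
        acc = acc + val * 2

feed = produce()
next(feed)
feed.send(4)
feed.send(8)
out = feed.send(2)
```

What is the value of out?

Step 1: next() -> yield acc=3.
Step 2: send(4) -> val=4, acc = 3 + 4*2 = 11, yield 11.
Step 3: send(8) -> val=8, acc = 11 + 8*2 = 27, yield 27.
Step 4: send(2) -> val=2, acc = 27 + 2*2 = 31, yield 31.
Therefore out = 31.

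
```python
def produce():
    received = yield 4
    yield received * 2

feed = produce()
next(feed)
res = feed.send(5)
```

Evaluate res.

Step 1: next(feed) advances to first yield, producing 4.
Step 2: send(5) resumes, received = 5.
Step 3: yield received * 2 = 5 * 2 = 10.
Therefore res = 10.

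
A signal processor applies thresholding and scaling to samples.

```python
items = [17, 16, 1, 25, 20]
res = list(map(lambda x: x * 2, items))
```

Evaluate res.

Step 1: Apply lambda x: x * 2 to each element:
  17 -> 34
  16 -> 32
  1 -> 2
  25 -> 50
  20 -> 40
Therefore res = [34, 32, 2, 50, 40].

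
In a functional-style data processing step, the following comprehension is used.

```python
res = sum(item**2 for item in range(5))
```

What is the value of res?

Step 1: Compute item**2 for each item in range(5):
  item=0: 0**2 = 0
  item=1: 1**2 = 1
  item=2: 2**2 = 4
  item=3: 3**2 = 9
  item=4: 4**2 = 16
Step 2: sum = 0 + 1 + 4 + 9 + 16 = 30.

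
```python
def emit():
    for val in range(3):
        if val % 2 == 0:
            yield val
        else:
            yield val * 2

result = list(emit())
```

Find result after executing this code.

Step 1: For each val in range(3), yield val if even, else val*2:
  val=0 (even): yield 0
  val=1 (odd): yield 1*2 = 2
  val=2 (even): yield 2
Therefore result = [0, 2, 2].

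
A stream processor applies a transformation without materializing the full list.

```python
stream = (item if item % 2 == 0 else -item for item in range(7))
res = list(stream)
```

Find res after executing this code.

Step 1: For each item in range(7), yield item if even, else -item:
  item=0: even, yield 0
  item=1: odd, yield -1
  item=2: even, yield 2
  item=3: odd, yield -3
  item=4: even, yield 4
  item=5: odd, yield -5
  item=6: even, yield 6
Therefore res = [0, -1, 2, -3, 4, -5, 6].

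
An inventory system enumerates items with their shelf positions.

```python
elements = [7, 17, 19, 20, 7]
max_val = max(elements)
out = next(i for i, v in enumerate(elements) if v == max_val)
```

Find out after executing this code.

Step 1: max([7, 17, 19, 20, 7]) = 20.
Step 2: Find first index where value == 20:
  Index 0: 7 != 20
  Index 1: 17 != 20
  Index 2: 19 != 20
  Index 3: 20 == 20, found!
Therefore out = 3.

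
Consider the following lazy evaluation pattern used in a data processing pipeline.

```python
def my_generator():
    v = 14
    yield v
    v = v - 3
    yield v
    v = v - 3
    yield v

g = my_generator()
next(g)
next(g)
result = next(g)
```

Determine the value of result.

Step 1: Trace through generator execution:
  Yield 1: v starts at 14, yield 14
  Yield 2: v = 14 - 3 = 11, yield 11
  Yield 3: v = 11 - 3 = 8, yield 8
Step 2: First next() gets 14, second next() gets the second value, third next() yields 8.
Therefore result = 8.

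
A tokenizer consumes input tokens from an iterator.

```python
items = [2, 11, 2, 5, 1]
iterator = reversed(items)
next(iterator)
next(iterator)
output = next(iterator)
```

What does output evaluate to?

Step 1: reversed([2, 11, 2, 5, 1]) gives iterator: [1, 5, 2, 11, 2].
Step 2: First next() = 1, second next() = 5.
Step 3: Third next() = 2.
Therefore output = 2.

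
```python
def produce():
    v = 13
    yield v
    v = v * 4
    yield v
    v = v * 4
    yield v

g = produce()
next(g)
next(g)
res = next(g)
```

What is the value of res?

Step 1: Trace through generator execution:
  Yield 1: v starts at 13, yield 13
  Yield 2: v = 13 * 4 = 52, yield 52
  Yield 3: v = 52 * 4 = 208, yield 208
Step 2: First next() gets 13, second next() gets the second value, third next() yields 208.
Therefore res = 208.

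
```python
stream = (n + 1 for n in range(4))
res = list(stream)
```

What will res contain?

Step 1: For each n in range(4), compute n+1:
  n=0: 0+1 = 1
  n=1: 1+1 = 2
  n=2: 2+1 = 3
  n=3: 3+1 = 4
Therefore res = [1, 2, 3, 4].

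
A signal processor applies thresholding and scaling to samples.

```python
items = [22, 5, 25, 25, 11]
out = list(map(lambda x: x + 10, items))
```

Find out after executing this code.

Step 1: Apply lambda x: x + 10 to each element:
  22 -> 32
  5 -> 15
  25 -> 35
  25 -> 35
  11 -> 21
Therefore out = [32, 15, 35, 35, 21].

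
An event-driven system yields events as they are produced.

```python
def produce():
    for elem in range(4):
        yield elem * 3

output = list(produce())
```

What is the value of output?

Step 1: For each elem in range(4), yield elem * 3:
  elem=0: yield 0 * 3 = 0
  elem=1: yield 1 * 3 = 3
  elem=2: yield 2 * 3 = 6
  elem=3: yield 3 * 3 = 9
Therefore output = [0, 3, 6, 9].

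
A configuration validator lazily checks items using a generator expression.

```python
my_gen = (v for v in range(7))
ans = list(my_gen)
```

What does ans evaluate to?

Step 1: Generator expression iterates range(7): [0, 1, 2, 3, 4, 5, 6].
Step 2: list() collects all values.
Therefore ans = [0, 1, 2, 3, 4, 5, 6].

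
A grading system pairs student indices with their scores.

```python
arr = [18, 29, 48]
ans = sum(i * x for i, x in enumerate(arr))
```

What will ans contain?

Step 1: Compute i * x for each (i, x) in enumerate([18, 29, 48]):
  i=0, x=18: 0*18 = 0
  i=1, x=29: 1*29 = 29
  i=2, x=48: 2*48 = 96
Step 2: sum = 0 + 29 + 96 = 125.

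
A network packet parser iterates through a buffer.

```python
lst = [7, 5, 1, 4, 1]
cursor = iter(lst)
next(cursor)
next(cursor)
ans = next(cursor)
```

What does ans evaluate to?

Step 1: Create iterator over [7, 5, 1, 4, 1].
Step 2: next() consumes 7.
Step 3: next() consumes 5.
Step 4: next() returns 1.
Therefore ans = 1.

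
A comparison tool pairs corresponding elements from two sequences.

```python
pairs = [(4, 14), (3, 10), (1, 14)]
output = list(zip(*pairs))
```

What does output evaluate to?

Step 1: zip(*pairs) transposes: unzips [(4, 14), (3, 10), (1, 14)] into separate sequences.
Step 2: First elements: (4, 3, 1), second elements: (14, 10, 14).
Therefore output = [(4, 3, 1), (14, 10, 14)].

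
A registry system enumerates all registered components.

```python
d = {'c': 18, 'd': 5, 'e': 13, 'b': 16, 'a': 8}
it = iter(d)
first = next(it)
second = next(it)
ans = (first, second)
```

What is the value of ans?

Step 1: iter(d) iterates over keys: ['c', 'd', 'e', 'b', 'a'].
Step 2: first = next(it) = 'c', second = next(it) = 'd'.
Therefore ans = ('c', 'd').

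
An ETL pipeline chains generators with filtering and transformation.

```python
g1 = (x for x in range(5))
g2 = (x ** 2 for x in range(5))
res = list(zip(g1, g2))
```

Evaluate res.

Step 1: g1 produces [0, 1, 2, 3, 4].
Step 2: g2 produces [0, 1, 4, 9, 16].
Step 3: zip pairs them: [(0, 0), (1, 1), (2, 4), (3, 9), (4, 16)].
Therefore res = [(0, 0), (1, 1), (2, 4), (3, 9), (4, 16)].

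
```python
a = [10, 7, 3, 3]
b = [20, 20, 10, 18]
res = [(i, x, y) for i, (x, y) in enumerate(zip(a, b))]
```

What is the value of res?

Step 1: enumerate(zip(a, b)) gives index with paired elements:
  i=0: (10, 20)
  i=1: (7, 20)
  i=2: (3, 10)
  i=3: (3, 18)
Therefore res = [(0, 10, 20), (1, 7, 20), (2, 3, 10), (3, 3, 18)].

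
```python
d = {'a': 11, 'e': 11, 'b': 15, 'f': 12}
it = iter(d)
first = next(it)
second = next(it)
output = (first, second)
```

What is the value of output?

Step 1: iter(d) iterates over keys: ['a', 'e', 'b', 'f'].
Step 2: first = next(it) = 'a', second = next(it) = 'e'.
Therefore output = ('a', 'e').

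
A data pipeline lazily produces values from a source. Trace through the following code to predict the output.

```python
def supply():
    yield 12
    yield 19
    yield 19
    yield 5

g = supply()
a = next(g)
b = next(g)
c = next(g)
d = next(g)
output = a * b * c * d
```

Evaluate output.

Step 1: Create generator and consume all values:
  a = next(g) = 12
  b = next(g) = 19
  c = next(g) = 19
  d = next(g) = 5
Step 2: output = 12 * 19 * 19 * 5 = 21660.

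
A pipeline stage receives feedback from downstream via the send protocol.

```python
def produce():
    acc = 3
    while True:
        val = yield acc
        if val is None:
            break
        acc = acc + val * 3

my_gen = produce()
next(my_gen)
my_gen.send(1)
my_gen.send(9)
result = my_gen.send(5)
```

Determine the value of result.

Step 1: next() -> yield acc=3.
Step 2: send(1) -> val=1, acc = 3 + 1*3 = 6, yield 6.
Step 3: send(9) -> val=9, acc = 6 + 9*3 = 33, yield 33.
Step 4: send(5) -> val=5, acc = 33 + 5*3 = 48, yield 48.
Therefore result = 48.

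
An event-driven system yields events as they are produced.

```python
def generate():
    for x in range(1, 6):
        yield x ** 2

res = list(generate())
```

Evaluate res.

Step 1: For each x in range(1, 6), yield x**2:
  x=1: yield 1**2 = 1
  x=2: yield 2**2 = 4
  x=3: yield 3**2 = 9
  x=4: yield 4**2 = 16
  x=5: yield 5**2 = 25
Therefore res = [1, 4, 9, 16, 25].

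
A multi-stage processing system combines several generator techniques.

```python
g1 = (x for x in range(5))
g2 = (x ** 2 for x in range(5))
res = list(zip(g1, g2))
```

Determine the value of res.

Step 1: g1 produces [0, 1, 2, 3, 4].
Step 2: g2 produces [0, 1, 4, 9, 16].
Step 3: zip pairs them: [(0, 0), (1, 1), (2, 4), (3, 9), (4, 16)].
Therefore res = [(0, 0), (1, 1), (2, 4), (3, 9), (4, 16)].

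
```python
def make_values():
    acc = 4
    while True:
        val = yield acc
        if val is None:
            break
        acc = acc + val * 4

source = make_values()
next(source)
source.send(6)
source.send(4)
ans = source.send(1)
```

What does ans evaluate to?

Step 1: next() -> yield acc=4.
Step 2: send(6) -> val=6, acc = 4 + 6*4 = 28, yield 28.
Step 3: send(4) -> val=4, acc = 28 + 4*4 = 44, yield 44.
Step 4: send(1) -> val=1, acc = 44 + 1*4 = 48, yield 48.
Therefore ans = 48.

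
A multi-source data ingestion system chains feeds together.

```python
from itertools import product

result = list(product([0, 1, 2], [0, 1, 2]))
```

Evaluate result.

Step 1: product([0, 1, 2], [0, 1, 2]) gives all pairs:
  (0, 0)
  (0, 1)
  (0, 2)
  (1, 0)
  (1, 1)
  (1, 2)
  (2, 0)
  (2, 1)
  (2, 2)
Therefore result = [(0, 0), (0, 1), (0, 2), (1, 0), (1, 1), (1, 2), (2, 0), (2, 1), (2, 2)].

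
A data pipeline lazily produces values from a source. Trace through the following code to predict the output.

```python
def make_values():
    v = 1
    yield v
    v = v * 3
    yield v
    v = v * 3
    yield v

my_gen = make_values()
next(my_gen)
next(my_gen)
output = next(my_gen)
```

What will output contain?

Step 1: Trace through generator execution:
  Yield 1: v starts at 1, yield 1
  Yield 2: v = 1 * 3 = 3, yield 3
  Yield 3: v = 3 * 3 = 9, yield 9
Step 2: First next() gets 1, second next() gets the second value, third next() yields 9.
Therefore output = 9.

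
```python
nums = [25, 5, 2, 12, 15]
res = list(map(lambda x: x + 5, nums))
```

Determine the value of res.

Step 1: Apply lambda x: x + 5 to each element:
  25 -> 30
  5 -> 10
  2 -> 7
  12 -> 17
  15 -> 20
Therefore res = [30, 10, 7, 17, 20].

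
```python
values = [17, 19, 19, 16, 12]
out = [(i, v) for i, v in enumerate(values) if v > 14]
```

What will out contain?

Step 1: Filter enumerate([17, 19, 19, 16, 12]) keeping v > 14:
  (0, 17): 17 > 14, included
  (1, 19): 19 > 14, included
  (2, 19): 19 > 14, included
  (3, 16): 16 > 14, included
  (4, 12): 12 <= 14, excluded
Therefore out = [(0, 17), (1, 19), (2, 19), (3, 16)].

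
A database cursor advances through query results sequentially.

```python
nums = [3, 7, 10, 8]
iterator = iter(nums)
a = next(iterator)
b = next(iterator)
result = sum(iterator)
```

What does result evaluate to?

Step 1: Create iterator over [3, 7, 10, 8].
Step 2: a = next() = 3, b = next() = 7.
Step 3: sum() of remaining [10, 8] = 18.
Therefore result = 18.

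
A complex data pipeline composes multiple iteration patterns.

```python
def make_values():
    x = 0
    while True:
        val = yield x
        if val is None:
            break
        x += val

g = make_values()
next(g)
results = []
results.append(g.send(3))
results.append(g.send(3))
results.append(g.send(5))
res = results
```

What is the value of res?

Step 1: next(g) -> yield 0.
Step 2: send(3) -> x = 3, yield 3.
Step 3: send(3) -> x = 6, yield 6.
Step 4: send(5) -> x = 11, yield 11.
Therefore res = [3, 6, 11].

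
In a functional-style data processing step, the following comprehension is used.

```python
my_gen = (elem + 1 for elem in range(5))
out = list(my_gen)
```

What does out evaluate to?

Step 1: For each elem in range(5), compute elem+1:
  elem=0: 0+1 = 1
  elem=1: 1+1 = 2
  elem=2: 2+1 = 3
  elem=3: 3+1 = 4
  elem=4: 4+1 = 5
Therefore out = [1, 2, 3, 4, 5].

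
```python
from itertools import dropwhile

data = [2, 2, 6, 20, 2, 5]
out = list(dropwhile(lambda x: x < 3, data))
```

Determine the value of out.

Step 1: dropwhile drops elements while < 3:
  2 < 3: dropped
  2 < 3: dropped
  6: kept (dropping stopped)
Step 2: Remaining elements kept regardless of condition.
Therefore out = [6, 20, 2, 5].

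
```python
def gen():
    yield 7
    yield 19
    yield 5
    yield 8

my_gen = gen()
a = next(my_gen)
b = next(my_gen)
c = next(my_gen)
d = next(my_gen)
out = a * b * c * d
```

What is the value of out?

Step 1: Create generator and consume all values:
  a = next(my_gen) = 7
  b = next(my_gen) = 19
  c = next(my_gen) = 5
  d = next(my_gen) = 8
Step 2: out = 7 * 19 * 5 * 8 = 5320.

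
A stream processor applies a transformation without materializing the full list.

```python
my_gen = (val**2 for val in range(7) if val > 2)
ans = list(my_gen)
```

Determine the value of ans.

Step 1: For range(7), keep val > 2, then square:
  val=0: 0 <= 2, excluded
  val=1: 1 <= 2, excluded
  val=2: 2 <= 2, excluded
  val=3: 3 > 2, yield 3**2 = 9
  val=4: 4 > 2, yield 4**2 = 16
  val=5: 5 > 2, yield 5**2 = 25
  val=6: 6 > 2, yield 6**2 = 36
Therefore ans = [9, 16, 25, 36].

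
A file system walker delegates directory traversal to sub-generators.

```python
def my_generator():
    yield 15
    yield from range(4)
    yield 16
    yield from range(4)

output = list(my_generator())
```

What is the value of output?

Step 1: Trace yields in order:
  yield 15
  yield 0
  yield 1
  yield 2
  yield 3
  yield 16
  yield 0
  yield 1
  yield 2
  yield 3
Therefore output = [15, 0, 1, 2, 3, 16, 0, 1, 2, 3].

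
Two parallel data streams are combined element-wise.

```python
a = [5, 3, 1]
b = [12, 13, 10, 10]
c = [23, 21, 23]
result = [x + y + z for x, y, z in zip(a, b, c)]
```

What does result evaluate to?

Step 1: zip three lists (truncates to shortest, len=3):
  5 + 12 + 23 = 40
  3 + 13 + 21 = 37
  1 + 10 + 23 = 34
Therefore result = [40, 37, 34].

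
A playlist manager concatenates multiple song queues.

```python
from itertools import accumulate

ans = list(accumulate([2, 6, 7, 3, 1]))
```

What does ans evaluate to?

Step 1: accumulate computes running sums:
  + 2 = 2
  + 6 = 8
  + 7 = 15
  + 3 = 18
  + 1 = 19
Therefore ans = [2, 8, 15, 18, 19].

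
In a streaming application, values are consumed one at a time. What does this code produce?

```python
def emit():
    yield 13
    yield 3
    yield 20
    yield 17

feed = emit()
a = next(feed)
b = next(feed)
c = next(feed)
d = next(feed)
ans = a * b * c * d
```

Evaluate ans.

Step 1: Create generator and consume all values:
  a = next(feed) = 13
  b = next(feed) = 3
  c = next(feed) = 20
  d = next(feed) = 17
Step 2: ans = 13 * 3 * 20 * 17 = 13260.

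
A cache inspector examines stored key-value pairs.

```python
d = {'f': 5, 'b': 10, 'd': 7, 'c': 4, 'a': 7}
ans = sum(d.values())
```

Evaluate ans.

Step 1: d.values() = [5, 10, 7, 4, 7].
Step 2: sum = 33.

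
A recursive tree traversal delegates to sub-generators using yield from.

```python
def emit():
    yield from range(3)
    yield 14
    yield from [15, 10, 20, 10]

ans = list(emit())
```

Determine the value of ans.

Step 1: Trace yields in order:
  yield 0
  yield 1
  yield 2
  yield 14
  yield 15
  yield 10
  yield 20
  yield 10
Therefore ans = [0, 1, 2, 14, 15, 10, 20, 10].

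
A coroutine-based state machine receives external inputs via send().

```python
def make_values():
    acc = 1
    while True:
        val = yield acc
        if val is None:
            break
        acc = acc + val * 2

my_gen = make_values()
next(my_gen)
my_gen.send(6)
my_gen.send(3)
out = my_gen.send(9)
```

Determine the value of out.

Step 1: next() -> yield acc=1.
Step 2: send(6) -> val=6, acc = 1 + 6*2 = 13, yield 13.
Step 3: send(3) -> val=3, acc = 13 + 3*2 = 19, yield 19.
Step 4: send(9) -> val=9, acc = 19 + 9*2 = 37, yield 37.
Therefore out = 37.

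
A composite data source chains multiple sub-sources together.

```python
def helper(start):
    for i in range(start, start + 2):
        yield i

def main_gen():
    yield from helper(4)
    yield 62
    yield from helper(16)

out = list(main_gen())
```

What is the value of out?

Step 1: main_gen() delegates to helper(4):
  yield 4
  yield 5
Step 2: yield 62
Step 3: Delegates to helper(16):
  yield 16
  yield 17
Therefore out = [4, 5, 62, 16, 17].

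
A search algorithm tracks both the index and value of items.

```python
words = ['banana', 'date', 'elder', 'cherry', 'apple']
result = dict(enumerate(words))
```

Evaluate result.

Step 1: enumerate pairs indices with words:
  0 -> 'banana'
  1 -> 'date'
  2 -> 'elder'
  3 -> 'cherry'
  4 -> 'apple'
Therefore result = {0: 'banana', 1: 'date', 2: 'elder', 3: 'cherry', 4: 'apple'}.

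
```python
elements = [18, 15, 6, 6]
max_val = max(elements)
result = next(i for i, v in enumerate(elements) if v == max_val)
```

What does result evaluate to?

Step 1: max([18, 15, 6, 6]) = 18.
Step 2: Find first index where value == 18:
  Index 0: 18 == 18, found!
Therefore result = 0.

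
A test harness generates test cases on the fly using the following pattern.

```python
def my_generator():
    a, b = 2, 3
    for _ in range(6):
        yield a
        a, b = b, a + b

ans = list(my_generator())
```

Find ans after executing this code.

Step 1: Fibonacci-like sequence starting with a=2, b=3:
  Iteration 1: yield a=2, then a,b = 3,5
  Iteration 2: yield a=3, then a,b = 5,8
  Iteration 3: yield a=5, then a,b = 8,13
  Iteration 4: yield a=8, then a,b = 13,21
  Iteration 5: yield a=13, then a,b = 21,34
  Iteration 6: yield a=21, then a,b = 34,55
Therefore ans = [2, 3, 5, 8, 13, 21].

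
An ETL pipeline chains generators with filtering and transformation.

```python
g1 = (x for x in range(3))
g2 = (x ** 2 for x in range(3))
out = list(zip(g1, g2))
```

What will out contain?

Step 1: g1 produces [0, 1, 2].
Step 2: g2 produces [0, 1, 4].
Step 3: zip pairs them: [(0, 0), (1, 1), (2, 4)].
Therefore out = [(0, 0), (1, 1), (2, 4)].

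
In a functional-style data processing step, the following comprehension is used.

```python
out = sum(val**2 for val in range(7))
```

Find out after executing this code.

Step 1: Compute val**2 for each val in range(7):
  val=0: 0**2 = 0
  val=1: 1**2 = 1
  val=2: 2**2 = 4
  val=3: 3**2 = 9
  val=4: 4**2 = 16
  val=5: 5**2 = 25
  val=6: 6**2 = 36
Step 2: sum = 0 + 1 + 4 + 9 + 16 + 25 + 36 = 91.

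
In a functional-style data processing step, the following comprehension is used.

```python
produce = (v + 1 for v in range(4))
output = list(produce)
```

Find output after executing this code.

Step 1: For each v in range(4), compute v+1:
  v=0: 0+1 = 1
  v=1: 1+1 = 2
  v=2: 2+1 = 3
  v=3: 3+1 = 4
Therefore output = [1, 2, 3, 4].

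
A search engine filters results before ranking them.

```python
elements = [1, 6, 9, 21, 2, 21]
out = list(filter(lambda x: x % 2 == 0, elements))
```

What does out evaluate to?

Step 1: Filter elements divisible by 2:
  1 % 2 = 1: removed
  6 % 2 = 0: kept
  9 % 2 = 1: removed
  21 % 2 = 1: removed
  2 % 2 = 0: kept
  21 % 2 = 1: removed
Therefore out = [6, 2].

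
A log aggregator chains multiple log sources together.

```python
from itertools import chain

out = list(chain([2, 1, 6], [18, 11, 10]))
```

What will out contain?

Step 1: chain() concatenates iterables: [2, 1, 6] + [18, 11, 10].
Therefore out = [2, 1, 6, 18, 11, 10].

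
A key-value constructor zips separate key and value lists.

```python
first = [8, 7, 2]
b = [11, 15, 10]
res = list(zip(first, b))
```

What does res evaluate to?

Step 1: zip pairs elements at same index:
  Index 0: (8, 11)
  Index 1: (7, 15)
  Index 2: (2, 10)
Therefore res = [(8, 11), (7, 15), (2, 10)].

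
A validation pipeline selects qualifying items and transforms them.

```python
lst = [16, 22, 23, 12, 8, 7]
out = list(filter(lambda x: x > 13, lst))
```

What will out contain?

Step 1: Filter elements > 13:
  16: kept
  22: kept
  23: kept
  12: removed
  8: removed
  7: removed
Therefore out = [16, 22, 23].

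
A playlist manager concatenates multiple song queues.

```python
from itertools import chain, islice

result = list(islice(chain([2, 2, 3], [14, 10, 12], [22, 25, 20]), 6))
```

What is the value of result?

Step 1: chain([2, 2, 3], [14, 10, 12], [22, 25, 20]) = [2, 2, 3, 14, 10, 12, 22, 25, 20].
Step 2: islice takes first 6 elements: [2, 2, 3, 14, 10, 12].
Therefore result = [2, 2, 3, 14, 10, 12].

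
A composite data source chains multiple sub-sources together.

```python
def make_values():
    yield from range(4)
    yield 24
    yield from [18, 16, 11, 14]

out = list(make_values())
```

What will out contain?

Step 1: Trace yields in order:
  yield 0
  yield 1
  yield 2
  yield 3
  yield 24
  yield 18
  yield 16
  yield 11
  yield 14
Therefore out = [0, 1, 2, 3, 24, 18, 16, 11, 14].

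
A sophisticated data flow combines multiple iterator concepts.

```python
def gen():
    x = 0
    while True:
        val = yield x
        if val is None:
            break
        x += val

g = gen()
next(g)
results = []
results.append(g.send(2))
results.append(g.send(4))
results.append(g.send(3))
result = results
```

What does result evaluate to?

Step 1: next(g) -> yield 0.
Step 2: send(2) -> x = 2, yield 2.
Step 3: send(4) -> x = 6, yield 6.
Step 4: send(3) -> x = 9, yield 9.
Therefore result = [2, 6, 9].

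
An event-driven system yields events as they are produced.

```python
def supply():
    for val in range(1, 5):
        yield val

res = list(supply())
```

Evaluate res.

Step 1: The generator yields each value from range(1, 5).
Step 2: list() consumes all yields: [1, 2, 3, 4].
Therefore res = [1, 2, 3, 4].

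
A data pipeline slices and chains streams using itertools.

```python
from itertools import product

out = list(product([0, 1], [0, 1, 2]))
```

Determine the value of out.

Step 1: product([0, 1], [0, 1, 2]) gives all pairs:
  (0, 0)
  (0, 1)
  (0, 2)
  (1, 0)
  (1, 1)
  (1, 2)
Therefore out = [(0, 0), (0, 1), (0, 2), (1, 0), (1, 1), (1, 2)].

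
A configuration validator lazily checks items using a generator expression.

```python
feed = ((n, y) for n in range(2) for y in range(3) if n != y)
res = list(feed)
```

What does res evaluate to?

Step 1: Nested generator over range(2) x range(3) where n != y:
  (0, 0): excluded (n == y)
  (0, 1): included
  (0, 2): included
  (1, 0): included
  (1, 1): excluded (n == y)
  (1, 2): included
Therefore res = [(0, 1), (0, 2), (1, 0), (1, 2)].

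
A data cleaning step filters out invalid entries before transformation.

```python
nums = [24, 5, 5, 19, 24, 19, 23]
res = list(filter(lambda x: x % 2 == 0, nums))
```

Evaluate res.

Step 1: Filter elements divisible by 2:
  24 % 2 = 0: kept
  5 % 2 = 1: removed
  5 % 2 = 1: removed
  19 % 2 = 1: removed
  24 % 2 = 0: kept
  19 % 2 = 1: removed
  23 % 2 = 1: removed
Therefore res = [24, 24].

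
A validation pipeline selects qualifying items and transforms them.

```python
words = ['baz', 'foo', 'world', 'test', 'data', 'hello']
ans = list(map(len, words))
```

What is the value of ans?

Step 1: Map len() to each word:
  'baz' -> 3
  'foo' -> 3
  'world' -> 5
  'test' -> 4
  'data' -> 4
  'hello' -> 5
Therefore ans = [3, 3, 5, 4, 4, 5].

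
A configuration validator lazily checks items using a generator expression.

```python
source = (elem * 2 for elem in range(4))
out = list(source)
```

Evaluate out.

Step 1: For each elem in range(4), compute elem*2:
  elem=0: 0*2 = 0
  elem=1: 1*2 = 2
  elem=2: 2*2 = 4
  elem=3: 3*2 = 6
Therefore out = [0, 2, 4, 6].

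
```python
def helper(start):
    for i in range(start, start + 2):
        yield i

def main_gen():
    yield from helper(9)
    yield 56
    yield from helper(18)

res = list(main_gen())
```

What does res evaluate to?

Step 1: main_gen() delegates to helper(9):
  yield 9
  yield 10
Step 2: yield 56
Step 3: Delegates to helper(18):
  yield 18
  yield 19
Therefore res = [9, 10, 56, 18, 19].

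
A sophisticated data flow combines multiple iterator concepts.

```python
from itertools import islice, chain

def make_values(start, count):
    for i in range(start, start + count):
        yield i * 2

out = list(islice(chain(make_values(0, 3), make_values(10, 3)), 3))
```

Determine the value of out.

Step 1: make_values(0, 3) yields [0, 2, 4].
Step 2: make_values(10, 3) yields [20, 22, 24].
Step 3: chain concatenates: [0, 2, 4, 20, 22, 24].
Step 4: islice takes first 3: [0, 2, 4].
Therefore out = [0, 2, 4].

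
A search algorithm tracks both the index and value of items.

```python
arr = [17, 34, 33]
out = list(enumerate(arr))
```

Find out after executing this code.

Step 1: enumerate pairs each element with its index:
  (0, 17)
  (1, 34)
  (2, 33)
Therefore out = [(0, 17), (1, 34), (2, 33)].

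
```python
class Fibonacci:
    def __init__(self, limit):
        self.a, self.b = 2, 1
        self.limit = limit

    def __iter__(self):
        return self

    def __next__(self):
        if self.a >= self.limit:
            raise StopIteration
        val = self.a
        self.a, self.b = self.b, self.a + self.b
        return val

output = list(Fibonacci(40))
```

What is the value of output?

Step 1: Fibonacci-like sequence (a=2, b=1) until >= 40:
  Yield 2, then a,b = 1,3
  Yield 1, then a,b = 3,4
  Yield 3, then a,b = 4,7
  Yield 4, then a,b = 7,11
  Yield 7, then a,b = 11,18
  Yield 11, then a,b = 18,29
  Yield 18, then a,b = 29,47
  Yield 29, then a,b = 47,76
Step 2: 47 >= 40, stop.
Therefore output = [2, 1, 3, 4, 7, 11, 18, 29].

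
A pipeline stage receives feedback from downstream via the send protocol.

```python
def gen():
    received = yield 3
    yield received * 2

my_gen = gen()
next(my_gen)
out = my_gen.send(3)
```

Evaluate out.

Step 1: next(my_gen) advances to first yield, producing 3.
Step 2: send(3) resumes, received = 3.
Step 3: yield received * 2 = 3 * 2 = 6.
Therefore out = 6.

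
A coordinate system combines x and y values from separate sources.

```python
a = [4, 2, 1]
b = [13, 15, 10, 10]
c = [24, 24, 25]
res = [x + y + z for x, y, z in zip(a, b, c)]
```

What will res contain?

Step 1: zip three lists (truncates to shortest, len=3):
  4 + 13 + 24 = 41
  2 + 15 + 24 = 41
  1 + 10 + 25 = 36
Therefore res = [41, 41, 36].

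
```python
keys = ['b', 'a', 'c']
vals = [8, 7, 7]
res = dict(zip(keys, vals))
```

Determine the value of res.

Step 1: zip pairs keys with values:
  'b' -> 8
  'a' -> 7
  'c' -> 7
Therefore res = {'b': 8, 'a': 7, 'c': 7}.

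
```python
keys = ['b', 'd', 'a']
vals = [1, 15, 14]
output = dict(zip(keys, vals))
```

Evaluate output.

Step 1: zip pairs keys with values:
  'b' -> 1
  'd' -> 15
  'a' -> 14
Therefore output = {'b': 1, 'd': 15, 'a': 14}.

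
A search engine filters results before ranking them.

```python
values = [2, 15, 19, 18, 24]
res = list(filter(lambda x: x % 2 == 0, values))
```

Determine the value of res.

Step 1: Filter elements divisible by 2:
  2 % 2 = 0: kept
  15 % 2 = 1: removed
  19 % 2 = 1: removed
  18 % 2 = 0: kept
  24 % 2 = 0: kept
Therefore res = [2, 18, 24].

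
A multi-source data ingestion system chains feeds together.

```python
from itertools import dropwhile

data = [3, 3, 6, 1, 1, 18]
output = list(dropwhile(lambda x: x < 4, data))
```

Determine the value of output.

Step 1: dropwhile drops elements while < 4:
  3 < 4: dropped
  3 < 4: dropped
  6: kept (dropping stopped)
Step 2: Remaining elements kept regardless of condition.
Therefore output = [6, 1, 1, 18].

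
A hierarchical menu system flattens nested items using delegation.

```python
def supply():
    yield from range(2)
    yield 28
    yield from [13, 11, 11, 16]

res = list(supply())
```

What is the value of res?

Step 1: Trace yields in order:
  yield 0
  yield 1
  yield 28
  yield 13
  yield 11
  yield 11
  yield 16
Therefore res = [0, 1, 28, 13, 11, 11, 16].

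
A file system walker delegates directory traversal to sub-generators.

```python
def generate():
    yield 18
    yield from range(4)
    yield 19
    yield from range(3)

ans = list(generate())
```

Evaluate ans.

Step 1: Trace yields in order:
  yield 18
  yield 0
  yield 1
  yield 2
  yield 3
  yield 19
  yield 0
  yield 1
  yield 2
Therefore ans = [18, 0, 1, 2, 3, 19, 0, 1, 2].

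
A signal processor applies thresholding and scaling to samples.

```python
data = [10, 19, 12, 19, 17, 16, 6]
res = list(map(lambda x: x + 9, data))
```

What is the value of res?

Step 1: Apply lambda x: x + 9 to each element:
  10 -> 19
  19 -> 28
  12 -> 21
  19 -> 28
  17 -> 26
  16 -> 25
  6 -> 15
Therefore res = [19, 28, 21, 28, 26, 25, 15].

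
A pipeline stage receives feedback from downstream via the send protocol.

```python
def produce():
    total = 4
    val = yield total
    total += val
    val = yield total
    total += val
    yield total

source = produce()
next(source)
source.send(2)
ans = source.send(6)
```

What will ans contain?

Step 1: next() -> yield total=4.
Step 2: send(2) -> val=2, total = 4+2 = 6, yield 6.
Step 3: send(6) -> val=6, total = 6+6 = 12, yield 12.
Therefore ans = 12.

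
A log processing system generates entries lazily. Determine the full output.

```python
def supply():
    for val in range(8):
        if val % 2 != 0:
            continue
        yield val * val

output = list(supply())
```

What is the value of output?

Step 1: Only yield val**2 when val is divisible by 2:
  val=0: 0 % 2 == 0, yield 0**2 = 0
  val=2: 2 % 2 == 0, yield 2**2 = 4
  val=4: 4 % 2 == 0, yield 4**2 = 16
  val=6: 6 % 2 == 0, yield 6**2 = 36
Therefore output = [0, 4, 16, 36].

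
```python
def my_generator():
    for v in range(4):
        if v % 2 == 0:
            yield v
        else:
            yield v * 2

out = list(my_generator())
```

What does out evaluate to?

Step 1: For each v in range(4), yield v if even, else v*2:
  v=0 (even): yield 0
  v=1 (odd): yield 1*2 = 2
  v=2 (even): yield 2
  v=3 (odd): yield 3*2 = 6
Therefore out = [0, 2, 2, 6].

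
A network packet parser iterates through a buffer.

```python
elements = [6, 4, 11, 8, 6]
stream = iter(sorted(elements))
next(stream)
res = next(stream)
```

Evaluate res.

Step 1: sorted([6, 4, 11, 8, 6]) = [4, 6, 6, 8, 11].
Step 2: Create iterator and skip 1 elements.
Step 3: next() returns 6.
Therefore res = 6.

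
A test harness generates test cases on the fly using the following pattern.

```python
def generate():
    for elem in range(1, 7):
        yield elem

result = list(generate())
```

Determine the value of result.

Step 1: The generator yields each value from range(1, 7).
Step 2: list() consumes all yields: [1, 2, 3, 4, 5, 6].
Therefore result = [1, 2, 3, 4, 5, 6].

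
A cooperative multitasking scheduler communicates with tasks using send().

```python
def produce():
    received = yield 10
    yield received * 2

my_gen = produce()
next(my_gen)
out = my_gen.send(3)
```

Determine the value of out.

Step 1: next(my_gen) advances to first yield, producing 10.
Step 2: send(3) resumes, received = 3.
Step 3: yield received * 2 = 3 * 2 = 6.
Therefore out = 6.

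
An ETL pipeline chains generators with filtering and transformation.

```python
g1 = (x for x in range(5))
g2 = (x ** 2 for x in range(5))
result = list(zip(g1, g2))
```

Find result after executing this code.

Step 1: g1 produces [0, 1, 2, 3, 4].
Step 2: g2 produces [0, 1, 4, 9, 16].
Step 3: zip pairs them: [(0, 0), (1, 1), (2, 4), (3, 9), (4, 16)].
Therefore result = [(0, 0), (1, 1), (2, 4), (3, 9), (4, 16)].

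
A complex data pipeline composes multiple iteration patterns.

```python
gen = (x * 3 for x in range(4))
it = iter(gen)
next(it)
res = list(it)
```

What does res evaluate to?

Step 1: Generator produces [0, 3, 6, 9].
Step 2: next(it) consumes first element (0).
Step 3: list(it) collects remaining: [3, 6, 9].
Therefore res = [3, 6, 9].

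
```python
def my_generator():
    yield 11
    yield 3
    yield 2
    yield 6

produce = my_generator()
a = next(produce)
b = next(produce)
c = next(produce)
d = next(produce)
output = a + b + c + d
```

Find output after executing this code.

Step 1: Create generator and consume all values:
  a = next(produce) = 11
  b = next(produce) = 3
  c = next(produce) = 2
  d = next(produce) = 6
Step 2: output = 11 + 3 + 2 + 6 = 22.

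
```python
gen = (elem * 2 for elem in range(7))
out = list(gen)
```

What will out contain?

Step 1: For each elem in range(7), compute elem*2:
  elem=0: 0*2 = 0
  elem=1: 1*2 = 2
  elem=2: 2*2 = 4
  elem=3: 3*2 = 6
  elem=4: 4*2 = 8
  elem=5: 5*2 = 10
  elem=6: 6*2 = 12
Therefore out = [0, 2, 4, 6, 8, 10, 12].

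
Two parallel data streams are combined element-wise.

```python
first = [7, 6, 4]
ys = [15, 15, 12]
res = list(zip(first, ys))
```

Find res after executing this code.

Step 1: zip pairs elements at same index:
  Index 0: (7, 15)
  Index 1: (6, 15)
  Index 2: (4, 12)
Therefore res = [(7, 15), (6, 15), (4, 12)].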